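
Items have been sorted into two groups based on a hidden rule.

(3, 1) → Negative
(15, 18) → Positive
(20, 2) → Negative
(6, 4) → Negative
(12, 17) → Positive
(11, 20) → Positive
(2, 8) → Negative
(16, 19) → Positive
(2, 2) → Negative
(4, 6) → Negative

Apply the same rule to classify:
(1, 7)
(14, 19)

Negative, Positive

'Positive' ⟺ sum is odd.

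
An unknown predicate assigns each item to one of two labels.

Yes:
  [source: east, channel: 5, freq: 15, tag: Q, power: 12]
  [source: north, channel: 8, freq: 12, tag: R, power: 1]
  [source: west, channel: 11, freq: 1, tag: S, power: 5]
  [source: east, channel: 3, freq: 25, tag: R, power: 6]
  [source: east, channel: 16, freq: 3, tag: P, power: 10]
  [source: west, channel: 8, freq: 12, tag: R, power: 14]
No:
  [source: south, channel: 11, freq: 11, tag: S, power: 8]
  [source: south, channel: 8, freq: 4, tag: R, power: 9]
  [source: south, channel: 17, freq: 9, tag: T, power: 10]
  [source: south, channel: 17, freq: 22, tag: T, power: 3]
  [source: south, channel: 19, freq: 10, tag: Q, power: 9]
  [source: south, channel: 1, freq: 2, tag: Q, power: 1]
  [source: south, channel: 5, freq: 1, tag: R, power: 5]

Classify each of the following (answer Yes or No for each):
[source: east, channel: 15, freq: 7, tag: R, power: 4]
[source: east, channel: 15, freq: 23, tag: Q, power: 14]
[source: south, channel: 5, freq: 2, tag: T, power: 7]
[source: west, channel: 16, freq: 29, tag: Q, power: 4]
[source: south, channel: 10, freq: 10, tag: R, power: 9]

The pattern is that an item is 'Yes' exactly when: source is not south.

Yes, Yes, No, Yes, No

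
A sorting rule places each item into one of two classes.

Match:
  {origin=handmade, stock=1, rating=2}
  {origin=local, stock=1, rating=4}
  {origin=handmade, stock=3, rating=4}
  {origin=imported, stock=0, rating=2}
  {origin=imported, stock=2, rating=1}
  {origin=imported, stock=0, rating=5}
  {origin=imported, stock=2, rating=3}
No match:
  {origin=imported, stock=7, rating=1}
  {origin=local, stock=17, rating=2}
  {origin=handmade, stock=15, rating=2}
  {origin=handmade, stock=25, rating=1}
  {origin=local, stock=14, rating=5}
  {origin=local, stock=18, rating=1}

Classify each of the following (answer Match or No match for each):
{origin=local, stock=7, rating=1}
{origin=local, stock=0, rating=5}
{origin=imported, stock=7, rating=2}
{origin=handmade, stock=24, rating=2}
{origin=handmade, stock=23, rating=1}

No match, Match, No match, No match, No match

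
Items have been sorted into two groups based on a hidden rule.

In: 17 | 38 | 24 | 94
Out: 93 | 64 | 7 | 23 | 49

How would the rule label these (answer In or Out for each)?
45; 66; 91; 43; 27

Looking at the examples, the only property every 'In' case has and every 'Out' case lacks is: ≡ 3 (mod 7).
45: In (45 mod 7 = 3). 66: In (66 mod 7 = 3). 91: Out (91 mod 7 = 0). 43: Out (43 mod 7 = 1). 27: Out (27 mod 7 = 6).

In, In, Out, Out, Out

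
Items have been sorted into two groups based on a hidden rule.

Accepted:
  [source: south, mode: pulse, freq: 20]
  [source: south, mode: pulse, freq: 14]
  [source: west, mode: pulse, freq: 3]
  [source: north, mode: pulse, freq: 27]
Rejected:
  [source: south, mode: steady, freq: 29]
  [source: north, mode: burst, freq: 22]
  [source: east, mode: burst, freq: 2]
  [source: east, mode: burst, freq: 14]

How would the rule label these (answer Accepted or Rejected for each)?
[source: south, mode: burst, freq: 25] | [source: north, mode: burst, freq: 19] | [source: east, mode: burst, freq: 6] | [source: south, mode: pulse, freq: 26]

Comparing the two groups points to one rule — mode is pulse.
[source: south, mode: burst, freq: 25]: mode is burst, lacks this property → Rejected.
[source: north, mode: burst, freq: 19]: mode is burst, lacks this property → Rejected.
[source: east, mode: burst, freq: 6]: mode is burst, lacks this property → Rejected.
[source: south, mode: pulse, freq: 26]: mode is pulse, fits → Accepted.

Rejected, Rejected, Rejected, Accepted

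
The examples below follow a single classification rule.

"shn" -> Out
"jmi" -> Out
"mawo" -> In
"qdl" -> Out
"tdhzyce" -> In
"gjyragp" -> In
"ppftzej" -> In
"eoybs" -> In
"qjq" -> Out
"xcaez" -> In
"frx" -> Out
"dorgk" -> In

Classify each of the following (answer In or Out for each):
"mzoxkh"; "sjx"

In, Out

The common property of the 'In' items is: length ≥ 4. No 'Out' item has it.
"mzoxkh" — length 6, hence In.
"sjx" — length 3, hence Out.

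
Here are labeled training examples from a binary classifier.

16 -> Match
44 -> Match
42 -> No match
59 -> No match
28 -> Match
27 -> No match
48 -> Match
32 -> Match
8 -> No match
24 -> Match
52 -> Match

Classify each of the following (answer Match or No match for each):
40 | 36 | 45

Match, Match, No match

Every 'Match' example satisfies: multiple of 4 AND at least 16. None of the 'No match' examples do.
Match: 40, since 40 = 4·10, 40 ≥ 16.
Match: 36, since 36 = 4·9, 36 ≥ 16.
No match: 45, since 45 = 4·11 + 1, 45 ≥ 16.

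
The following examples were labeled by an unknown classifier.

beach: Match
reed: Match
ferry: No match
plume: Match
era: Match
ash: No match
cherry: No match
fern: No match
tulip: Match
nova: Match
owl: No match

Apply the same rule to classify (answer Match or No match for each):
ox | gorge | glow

The distinguishing property — has ≥ 2 vowels — holds for all the 'Match' cases and none of the 'No match' cases.
ox — 1 vowel, hence No match.
gorge — 2 vowels, hence Match.
glow — 1 vowel, hence No match.

No match, Match, No match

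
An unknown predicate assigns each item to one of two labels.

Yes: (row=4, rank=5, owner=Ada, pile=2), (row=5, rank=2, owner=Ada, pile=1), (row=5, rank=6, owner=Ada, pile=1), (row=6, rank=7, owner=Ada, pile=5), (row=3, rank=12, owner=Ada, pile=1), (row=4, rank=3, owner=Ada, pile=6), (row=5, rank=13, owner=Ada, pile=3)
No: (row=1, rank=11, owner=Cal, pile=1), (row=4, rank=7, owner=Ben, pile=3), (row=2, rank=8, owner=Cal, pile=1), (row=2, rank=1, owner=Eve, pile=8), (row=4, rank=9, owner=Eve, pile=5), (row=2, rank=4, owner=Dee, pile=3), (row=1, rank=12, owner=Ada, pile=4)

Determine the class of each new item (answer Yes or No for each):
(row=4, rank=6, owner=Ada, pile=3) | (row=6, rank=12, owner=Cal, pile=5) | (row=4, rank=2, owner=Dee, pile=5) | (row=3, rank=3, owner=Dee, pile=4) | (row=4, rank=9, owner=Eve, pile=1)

Yes, No, No, No, No

A rule that fits every label: owner is Ada AND row ≥ 2 — true of each 'Yes' example, false of each 'No' one.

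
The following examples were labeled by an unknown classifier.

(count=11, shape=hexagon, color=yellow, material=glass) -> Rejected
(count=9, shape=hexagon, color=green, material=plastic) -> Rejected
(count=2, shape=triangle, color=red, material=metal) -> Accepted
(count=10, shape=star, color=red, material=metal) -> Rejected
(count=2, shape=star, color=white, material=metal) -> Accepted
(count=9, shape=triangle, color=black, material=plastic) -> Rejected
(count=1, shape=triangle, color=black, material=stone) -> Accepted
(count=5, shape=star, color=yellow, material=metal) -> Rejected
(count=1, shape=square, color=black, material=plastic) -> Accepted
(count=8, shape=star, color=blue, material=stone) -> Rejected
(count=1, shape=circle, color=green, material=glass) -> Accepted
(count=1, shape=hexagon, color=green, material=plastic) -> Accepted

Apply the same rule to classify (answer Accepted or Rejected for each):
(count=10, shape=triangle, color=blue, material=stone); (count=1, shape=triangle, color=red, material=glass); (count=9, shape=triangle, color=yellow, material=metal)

Rejected, Accepted, Rejected

Every 'Accepted' example satisfies: count ≤ 2. None of the 'Rejected' examples do.
(count=10, shape=triangle, color=blue, material=stone): Rejected (count = 10). (count=1, shape=triangle, color=red, material=glass): Accepted (count = 1). (count=9, shape=triangle, color=yellow, material=metal): Rejected (count = 9).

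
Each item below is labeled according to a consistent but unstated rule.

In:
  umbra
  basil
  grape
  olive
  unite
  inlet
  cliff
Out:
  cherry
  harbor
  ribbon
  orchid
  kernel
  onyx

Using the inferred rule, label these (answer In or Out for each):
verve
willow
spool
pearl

In, Out, In, In

The simplest hypothesis consistent with all the labels is: odd length.
verve: length 5, checks out → In.
willow: length 6, doesn't match → Out.
spool: length 5, checks out → In.
pearl: length 5, checks out → In.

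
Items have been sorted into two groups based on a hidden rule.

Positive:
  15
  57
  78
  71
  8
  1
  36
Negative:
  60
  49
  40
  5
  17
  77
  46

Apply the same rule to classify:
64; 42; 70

Positive, Negative, Negative

One predicate separates the groups cleanly: ≡ 1 (mod 7).
64: 64 mod 7 = 1, has this property → Positive.
42: 42 mod 7 = 0, does not pass → Negative.
70: 70 mod 7 = 0, does not pass → Negative.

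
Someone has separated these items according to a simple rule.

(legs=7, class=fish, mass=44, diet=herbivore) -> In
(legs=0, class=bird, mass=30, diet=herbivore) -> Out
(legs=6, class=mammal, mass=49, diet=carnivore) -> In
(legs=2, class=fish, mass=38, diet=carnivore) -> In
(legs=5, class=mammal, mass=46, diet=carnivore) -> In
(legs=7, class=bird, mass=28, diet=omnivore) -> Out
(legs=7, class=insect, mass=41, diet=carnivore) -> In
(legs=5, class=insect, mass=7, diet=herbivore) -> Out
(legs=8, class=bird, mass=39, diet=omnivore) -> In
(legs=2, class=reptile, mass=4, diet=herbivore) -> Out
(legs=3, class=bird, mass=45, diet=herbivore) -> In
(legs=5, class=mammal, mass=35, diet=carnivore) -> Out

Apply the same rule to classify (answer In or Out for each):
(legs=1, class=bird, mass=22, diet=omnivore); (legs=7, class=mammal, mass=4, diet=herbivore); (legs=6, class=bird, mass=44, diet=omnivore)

Out, Out, In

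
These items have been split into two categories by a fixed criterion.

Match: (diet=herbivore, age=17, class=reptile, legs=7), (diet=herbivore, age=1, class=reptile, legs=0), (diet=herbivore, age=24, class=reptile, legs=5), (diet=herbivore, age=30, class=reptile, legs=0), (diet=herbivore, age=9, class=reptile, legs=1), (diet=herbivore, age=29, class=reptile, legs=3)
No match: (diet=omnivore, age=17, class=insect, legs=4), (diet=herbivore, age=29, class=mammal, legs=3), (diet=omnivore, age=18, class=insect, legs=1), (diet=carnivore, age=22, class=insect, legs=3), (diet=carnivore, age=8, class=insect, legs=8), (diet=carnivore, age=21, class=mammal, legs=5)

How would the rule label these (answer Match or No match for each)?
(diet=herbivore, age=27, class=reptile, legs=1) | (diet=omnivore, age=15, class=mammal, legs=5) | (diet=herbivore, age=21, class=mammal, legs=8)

Match, No match, No match

Looking at the examples, the only property every 'Match' case has and every 'No match' case lacks is: class is reptile.
(diet=herbivore, age=27, class=reptile, legs=1) — class is reptile, hence Match. (diet=omnivore, age=15, class=mammal, legs=5) — class is mammal, hence No match. (diet=herbivore, age=21, class=mammal, legs=8) — class is mammal, hence No match.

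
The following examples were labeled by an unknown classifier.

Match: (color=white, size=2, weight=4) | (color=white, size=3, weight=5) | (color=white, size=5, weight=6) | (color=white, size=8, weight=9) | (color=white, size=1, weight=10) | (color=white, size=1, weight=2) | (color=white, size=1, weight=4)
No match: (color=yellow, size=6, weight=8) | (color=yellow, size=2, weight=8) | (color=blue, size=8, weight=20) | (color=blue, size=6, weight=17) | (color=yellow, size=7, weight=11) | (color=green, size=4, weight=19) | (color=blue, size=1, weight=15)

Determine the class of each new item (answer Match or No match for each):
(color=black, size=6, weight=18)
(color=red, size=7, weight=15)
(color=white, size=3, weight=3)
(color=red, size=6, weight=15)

Checking candidate rules against both groups, what survives is: color is white.

No match, No match, Match, No match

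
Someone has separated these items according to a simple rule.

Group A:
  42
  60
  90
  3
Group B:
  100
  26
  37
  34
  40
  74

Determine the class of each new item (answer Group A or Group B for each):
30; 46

Group A, Group B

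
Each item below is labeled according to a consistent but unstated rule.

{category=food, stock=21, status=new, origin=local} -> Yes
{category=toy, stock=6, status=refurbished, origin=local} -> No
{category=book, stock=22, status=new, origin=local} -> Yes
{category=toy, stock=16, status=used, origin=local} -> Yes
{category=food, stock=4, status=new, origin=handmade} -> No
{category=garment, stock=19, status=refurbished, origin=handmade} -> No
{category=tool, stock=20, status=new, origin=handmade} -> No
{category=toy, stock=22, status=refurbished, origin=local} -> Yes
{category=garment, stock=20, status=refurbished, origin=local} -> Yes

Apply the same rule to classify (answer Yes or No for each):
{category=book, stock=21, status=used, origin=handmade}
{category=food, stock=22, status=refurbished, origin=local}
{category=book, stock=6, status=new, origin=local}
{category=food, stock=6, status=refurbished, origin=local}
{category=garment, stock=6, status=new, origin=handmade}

No, Yes, No, No, No

The pattern is that an item is 'Yes' exactly when: origin is local AND stock ≥ 16.
{category=book, stock=21, status=used, origin=handmade}: origin is handmade, stock = 21, does not satisfy this → No.
{category=food, stock=22, status=refurbished, origin=local}: origin is local, stock = 22, fits → Yes.
{category=book, stock=6, status=new, origin=local}: origin is local, stock = 6, does not satisfy this → No.
{category=food, stock=6, status=refurbished, origin=local}: origin is local, stock = 6, does not satisfy this → No.
{category=garment, stock=6, status=new, origin=handmade}: origin is handmade, stock = 6, does not satisfy this → No.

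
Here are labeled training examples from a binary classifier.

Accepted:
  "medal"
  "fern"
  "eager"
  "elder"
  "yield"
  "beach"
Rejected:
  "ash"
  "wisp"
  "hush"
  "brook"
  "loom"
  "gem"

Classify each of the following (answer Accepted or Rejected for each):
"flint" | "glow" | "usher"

All 'Accepted' examples share one property — length ≥ 4 AND contains 'e' — and every 'Rejected' example lacks it.
"flint": Rejected (length 5, no 'e').
"glow": Rejected (length 4, no 'e').
"usher": Accepted (length 5, has 'e').

Rejected, Rejected, Accepted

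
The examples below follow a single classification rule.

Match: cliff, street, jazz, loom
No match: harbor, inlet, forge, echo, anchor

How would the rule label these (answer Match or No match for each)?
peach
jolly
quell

No match, Match, Match

Checking candidate rules against both groups, what survives is: has a double letter.
peach: No match (no doubled letter). jolly: Match ('ll' doubled). quell: Match ('ll' doubled).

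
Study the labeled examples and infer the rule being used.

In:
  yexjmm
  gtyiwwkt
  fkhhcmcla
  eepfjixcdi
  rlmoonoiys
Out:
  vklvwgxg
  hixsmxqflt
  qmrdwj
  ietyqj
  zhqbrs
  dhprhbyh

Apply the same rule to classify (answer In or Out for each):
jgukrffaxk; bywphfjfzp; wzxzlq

A rule that fits every label: has a double letter — true of each 'In' example, false of each 'Out' one.

In, Out, Out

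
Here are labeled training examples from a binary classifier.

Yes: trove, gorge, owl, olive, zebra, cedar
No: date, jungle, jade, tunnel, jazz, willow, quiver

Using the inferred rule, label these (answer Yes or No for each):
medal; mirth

Yes, Yes

The rule appears to be: odd length.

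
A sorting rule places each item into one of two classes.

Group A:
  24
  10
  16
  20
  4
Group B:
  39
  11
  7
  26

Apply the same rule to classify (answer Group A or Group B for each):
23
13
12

One predicate separates the groups cleanly: even AND at most 24.
23 — 23 is odd, 23 ≤ 24, hence Group B.
13 — 13 is odd, 13 ≤ 24, hence Group B.
12 — 12 is even, 12 ≤ 24, hence Group A.

Group B, Group B, Group A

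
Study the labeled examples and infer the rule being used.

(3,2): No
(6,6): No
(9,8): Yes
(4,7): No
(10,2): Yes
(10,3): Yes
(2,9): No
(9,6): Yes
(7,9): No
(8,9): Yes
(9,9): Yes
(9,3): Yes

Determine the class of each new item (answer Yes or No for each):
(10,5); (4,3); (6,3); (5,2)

Yes, No, No, No

Every 'Yes' example satisfies: first ≥ 8. None of the 'No' examples do.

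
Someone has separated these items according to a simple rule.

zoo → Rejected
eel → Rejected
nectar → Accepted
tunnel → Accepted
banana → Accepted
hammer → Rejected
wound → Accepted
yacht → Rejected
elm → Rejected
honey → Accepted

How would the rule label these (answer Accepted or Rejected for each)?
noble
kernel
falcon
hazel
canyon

Every 'Accepted' example satisfies: contains 'n'. None of the 'Rejected' examples do.
noble: Accepted (has 'n'). kernel: Accepted (has 'n'). falcon: Accepted (has 'n'). hazel: Rejected (no 'n'). canyon: Accepted (has 'n').

Accepted, Accepted, Accepted, Rejected, Accepted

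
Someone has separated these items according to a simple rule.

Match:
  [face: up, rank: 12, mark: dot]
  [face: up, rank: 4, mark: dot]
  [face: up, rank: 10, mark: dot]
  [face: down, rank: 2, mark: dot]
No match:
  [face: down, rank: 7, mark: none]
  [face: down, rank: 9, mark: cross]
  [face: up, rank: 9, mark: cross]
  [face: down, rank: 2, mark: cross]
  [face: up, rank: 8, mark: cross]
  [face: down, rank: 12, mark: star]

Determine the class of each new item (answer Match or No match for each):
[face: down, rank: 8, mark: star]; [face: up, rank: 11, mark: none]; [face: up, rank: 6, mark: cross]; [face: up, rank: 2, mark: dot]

No match, No match, No match, Match

Looking at the examples, the only property every 'Match' case has and every 'No match' case lacks is: mark is dot.
[face: down, rank: 8, mark: star]: mark is star — does not fit, so No match. [face: up, rank: 11, mark: none]: mark is none — does not fit, so No match. [face: up, rank: 6, mark: cross]: mark is cross — does not fit, so No match. [face: up, rank: 2, mark: dot]: mark is dot — has this property, so Match.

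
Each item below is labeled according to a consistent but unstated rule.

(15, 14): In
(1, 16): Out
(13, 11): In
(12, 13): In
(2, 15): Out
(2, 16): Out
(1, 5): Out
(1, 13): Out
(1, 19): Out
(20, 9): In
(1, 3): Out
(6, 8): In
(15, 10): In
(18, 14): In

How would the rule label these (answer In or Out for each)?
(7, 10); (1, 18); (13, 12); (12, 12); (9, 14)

In, Out, In, In, In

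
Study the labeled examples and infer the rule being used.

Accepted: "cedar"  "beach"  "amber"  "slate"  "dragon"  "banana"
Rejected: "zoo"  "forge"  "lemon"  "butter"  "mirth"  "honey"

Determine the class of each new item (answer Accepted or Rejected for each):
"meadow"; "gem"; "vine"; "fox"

A rule that fits every label: contains 'a' — true of each 'Accepted' example, false of each 'Rejected' one.
"meadow" — has 'a', hence Accepted. "gem" — no 'a', hence Rejected. "vine" — no 'a', hence Rejected. "fox" — no 'a', hence Rejected.

Accepted, Rejected, Rejected, Rejected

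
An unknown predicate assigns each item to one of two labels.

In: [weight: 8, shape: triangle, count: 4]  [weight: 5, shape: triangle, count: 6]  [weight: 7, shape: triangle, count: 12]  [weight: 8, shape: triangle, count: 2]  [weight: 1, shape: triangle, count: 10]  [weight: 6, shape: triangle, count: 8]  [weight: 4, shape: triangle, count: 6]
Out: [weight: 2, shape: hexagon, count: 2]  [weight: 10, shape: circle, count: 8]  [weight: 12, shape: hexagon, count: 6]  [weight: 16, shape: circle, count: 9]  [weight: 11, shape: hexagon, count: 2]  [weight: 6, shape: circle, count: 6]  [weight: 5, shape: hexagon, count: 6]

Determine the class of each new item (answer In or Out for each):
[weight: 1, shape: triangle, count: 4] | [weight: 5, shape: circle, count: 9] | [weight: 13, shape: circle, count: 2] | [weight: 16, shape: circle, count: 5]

Every 'In' example satisfies: shape is triangle. None of the 'Out' examples do.
[weight: 1, shape: triangle, count: 4]: shape is triangle, passes → In. [weight: 5, shape: circle, count: 9]: shape is circle, does not satisfy this → Out. [weight: 13, shape: circle, count: 2]: shape is circle, does not satisfy this → Out. [weight: 16, shape: circle, count: 5]: shape is circle, does not satisfy this → Out.

In, Out, Out, Out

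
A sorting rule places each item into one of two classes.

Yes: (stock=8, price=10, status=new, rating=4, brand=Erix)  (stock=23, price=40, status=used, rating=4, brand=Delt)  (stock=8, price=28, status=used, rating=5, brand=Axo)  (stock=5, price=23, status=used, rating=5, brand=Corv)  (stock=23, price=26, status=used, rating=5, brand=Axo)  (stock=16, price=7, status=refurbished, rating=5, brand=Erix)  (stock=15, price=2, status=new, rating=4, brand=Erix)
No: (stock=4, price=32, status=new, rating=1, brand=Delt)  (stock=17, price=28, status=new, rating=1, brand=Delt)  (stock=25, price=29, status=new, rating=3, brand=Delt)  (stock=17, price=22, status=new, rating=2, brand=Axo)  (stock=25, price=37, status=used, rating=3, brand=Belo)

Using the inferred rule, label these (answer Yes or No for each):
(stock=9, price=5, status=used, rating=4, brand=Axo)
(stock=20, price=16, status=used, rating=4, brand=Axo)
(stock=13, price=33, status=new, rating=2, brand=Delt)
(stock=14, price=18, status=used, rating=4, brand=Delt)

Rule: rating ≥ 4. This holds for each 'Yes' example and fails for each 'No' one.
Yes: (stock=9, price=5, status=used, rating=4, brand=Axo), since rating = 4. Yes: (stock=20, price=16, status=used, rating=4, brand=Axo), since rating = 4. No: (stock=13, price=33, status=new, rating=2, brand=Delt), since rating = 2. Yes: (stock=14, price=18, status=used, rating=4, brand=Delt), since rating = 4.

Yes, Yes, No, Yes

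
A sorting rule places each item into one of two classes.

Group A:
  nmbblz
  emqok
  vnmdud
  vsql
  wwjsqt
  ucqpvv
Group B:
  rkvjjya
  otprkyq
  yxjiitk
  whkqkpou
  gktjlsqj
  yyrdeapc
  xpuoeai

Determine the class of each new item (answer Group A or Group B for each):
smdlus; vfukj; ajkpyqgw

Group A, Group A, Group B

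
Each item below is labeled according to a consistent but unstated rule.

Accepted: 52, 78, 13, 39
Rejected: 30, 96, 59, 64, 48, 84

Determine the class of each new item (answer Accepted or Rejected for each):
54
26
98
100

Rejected, Accepted, Rejected, Rejected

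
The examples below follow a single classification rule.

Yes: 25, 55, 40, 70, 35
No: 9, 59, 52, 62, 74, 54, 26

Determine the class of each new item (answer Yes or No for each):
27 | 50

No, Yes

Looking at the examples, the only property every 'Yes' case has and every 'No' case lacks is: multiple of 5.
27: No (27 = 5·5 + 2). 50: Yes (50 = 5·10).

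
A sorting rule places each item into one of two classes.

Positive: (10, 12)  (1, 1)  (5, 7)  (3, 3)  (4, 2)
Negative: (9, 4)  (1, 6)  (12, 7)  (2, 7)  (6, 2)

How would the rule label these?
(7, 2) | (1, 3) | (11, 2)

The simplest hypothesis consistent with all the labels is: |first − second| ≤ 2.
Negative: (7, 2), since |7−2| = 5. Positive: (1, 3), since |1−3| = 2. Negative: (11, 2), since |11−2| = 9.

Negative, Positive, Negative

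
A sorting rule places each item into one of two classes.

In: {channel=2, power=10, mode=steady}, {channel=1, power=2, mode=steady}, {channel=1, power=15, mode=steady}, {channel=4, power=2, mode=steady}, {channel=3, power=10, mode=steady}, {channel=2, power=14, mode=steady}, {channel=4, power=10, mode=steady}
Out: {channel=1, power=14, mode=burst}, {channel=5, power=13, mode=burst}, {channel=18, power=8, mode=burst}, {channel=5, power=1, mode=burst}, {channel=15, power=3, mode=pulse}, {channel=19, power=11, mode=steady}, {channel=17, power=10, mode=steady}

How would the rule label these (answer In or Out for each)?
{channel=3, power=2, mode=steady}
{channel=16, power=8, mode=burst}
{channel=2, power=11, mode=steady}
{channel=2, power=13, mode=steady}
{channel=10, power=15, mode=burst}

In, Out, In, In, Out

The pattern is that an item is 'In' exactly when: mode is steady AND channel ≤ 4.
{channel=3, power=2, mode=steady}: mode is steady, channel = 3 — matches, so In.
{channel=16, power=8, mode=burst}: mode is burst, channel = 16 — doesn't qualify, so Out.
{channel=2, power=11, mode=steady}: mode is steady, channel = 2 — matches, so In.
{channel=2, power=13, mode=steady}: mode is steady, channel = 2 — matches, so In.
{channel=10, power=15, mode=burst}: mode is burst, channel = 10 — doesn't qualify, so Out.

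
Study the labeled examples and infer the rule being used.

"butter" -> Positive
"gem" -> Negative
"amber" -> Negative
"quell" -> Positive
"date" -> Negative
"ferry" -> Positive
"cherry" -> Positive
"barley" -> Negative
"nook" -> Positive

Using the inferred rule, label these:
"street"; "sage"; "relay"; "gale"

'Positive' ⟺ has a double letter.
"street" — 'ee' doubled, hence Positive. "sage" — no doubled letter, hence Negative. "relay" — no doubled letter, hence Negative. "gale" — no doubled letter, hence Negative.

Positive, Negative, Negative, Negative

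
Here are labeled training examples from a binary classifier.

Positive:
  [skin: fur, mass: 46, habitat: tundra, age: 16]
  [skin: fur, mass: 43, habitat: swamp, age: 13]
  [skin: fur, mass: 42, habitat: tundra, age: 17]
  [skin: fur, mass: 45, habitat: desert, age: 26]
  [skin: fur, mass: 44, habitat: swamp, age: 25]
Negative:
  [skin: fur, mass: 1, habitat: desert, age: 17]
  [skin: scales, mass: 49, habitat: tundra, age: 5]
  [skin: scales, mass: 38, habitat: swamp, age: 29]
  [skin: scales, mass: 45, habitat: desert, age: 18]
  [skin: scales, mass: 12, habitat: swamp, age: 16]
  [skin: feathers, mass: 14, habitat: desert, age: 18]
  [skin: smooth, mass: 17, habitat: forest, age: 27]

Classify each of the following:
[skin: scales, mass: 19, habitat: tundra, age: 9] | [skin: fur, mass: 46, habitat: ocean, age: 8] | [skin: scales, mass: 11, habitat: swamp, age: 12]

Every 'Positive' example satisfies: skin is fur AND mass ≥ 12. None of the 'Negative' examples do.
[skin: scales, mass: 19, habitat: tundra, age: 9] → skin is scales, mass = 19 → Negative. [skin: fur, mass: 46, habitat: ocean, age: 8] → skin is fur, mass = 46 → Positive. [skin: scales, mass: 11, habitat: swamp, age: 12] → skin is scales, mass = 11 → Negative.

Negative, Positive, Negative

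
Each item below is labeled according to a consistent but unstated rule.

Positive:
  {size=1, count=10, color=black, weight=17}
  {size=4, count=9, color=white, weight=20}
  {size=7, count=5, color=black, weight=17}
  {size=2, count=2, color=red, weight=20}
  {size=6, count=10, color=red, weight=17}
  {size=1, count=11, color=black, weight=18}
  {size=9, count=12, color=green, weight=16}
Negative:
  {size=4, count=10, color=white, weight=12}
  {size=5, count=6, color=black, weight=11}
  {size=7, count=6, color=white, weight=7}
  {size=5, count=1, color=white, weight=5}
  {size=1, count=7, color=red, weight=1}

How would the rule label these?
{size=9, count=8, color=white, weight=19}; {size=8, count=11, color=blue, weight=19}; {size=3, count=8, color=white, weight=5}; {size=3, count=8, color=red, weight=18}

Positive, Positive, Negative, Positive

'Positive' ⟺ weight ≥ 16.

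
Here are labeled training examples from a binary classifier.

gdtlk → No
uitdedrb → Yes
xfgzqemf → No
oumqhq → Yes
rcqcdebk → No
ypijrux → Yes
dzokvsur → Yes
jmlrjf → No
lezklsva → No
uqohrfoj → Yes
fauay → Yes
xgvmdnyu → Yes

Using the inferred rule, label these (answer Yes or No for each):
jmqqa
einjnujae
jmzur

Checking candidate rules against both groups, what survives is: contains 'u'.
jmqqa → no 'u' → No. einjnujae → has 'u' → Yes. jmzur → has 'u' → Yes.

No, Yes, Yes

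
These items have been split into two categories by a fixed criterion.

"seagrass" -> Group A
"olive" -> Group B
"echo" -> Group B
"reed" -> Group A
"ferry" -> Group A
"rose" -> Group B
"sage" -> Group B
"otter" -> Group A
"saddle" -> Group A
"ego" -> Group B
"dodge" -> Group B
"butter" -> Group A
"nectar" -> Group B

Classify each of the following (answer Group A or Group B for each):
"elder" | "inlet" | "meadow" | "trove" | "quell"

Group B, Group B, Group B, Group B, Group A

The simplest hypothesis consistent with all the labels is: has a double letter.
"elder": no doubled letter — fails this test, so Group B.
"inlet": no doubled letter — fails this test, so Group B.
"meadow": no doubled letter — fails this test, so Group B.
"trove": no doubled letter — fails this test, so Group B.
"quell": 'll' doubled — satisfies this, so Group A.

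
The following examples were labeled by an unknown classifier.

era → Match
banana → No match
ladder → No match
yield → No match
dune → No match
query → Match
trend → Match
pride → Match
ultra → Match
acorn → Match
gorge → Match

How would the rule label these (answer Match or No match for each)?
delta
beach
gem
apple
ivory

No match, No match, No match, No match, Match

All 'Match' examples share one property — odd length AND contains 'r' — and every 'No match' example lacks it.
delta: length 5, no 'r' — lacks this property, so No match.
beach: length 5, no 'r' — lacks this property, so No match.
gem: length 3, no 'r' — lacks this property, so No match.
apple: length 5, no 'r' — lacks this property, so No match.
ivory: length 5, has 'r' — has this property, so Match.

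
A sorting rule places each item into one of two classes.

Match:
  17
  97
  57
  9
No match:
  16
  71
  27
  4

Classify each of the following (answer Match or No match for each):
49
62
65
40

Match, No match, Match, No match

A rule that fits every label: ≡ 1 (mod 4) — true of each 'Match' example, false of each 'No match' one.
49: Match (49 mod 4 = 1).
62: No match (62 mod 4 = 2).
65: Match (65 mod 4 = 1).
40: No match (40 mod 4 = 0).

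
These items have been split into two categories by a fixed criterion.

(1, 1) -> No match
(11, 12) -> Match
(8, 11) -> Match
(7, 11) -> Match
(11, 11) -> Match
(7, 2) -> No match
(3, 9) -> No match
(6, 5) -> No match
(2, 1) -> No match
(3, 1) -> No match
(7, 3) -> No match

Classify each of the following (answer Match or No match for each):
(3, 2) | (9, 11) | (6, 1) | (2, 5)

No match, Match, No match, No match

The rule appears to be: sum ≥ 18.
No match: (3, 2), since 3+2 = 5.
Match: (9, 11), since 9+11 = 20.
No match: (6, 1), since 6+1 = 7.
No match: (2, 5), since 2+5 = 7.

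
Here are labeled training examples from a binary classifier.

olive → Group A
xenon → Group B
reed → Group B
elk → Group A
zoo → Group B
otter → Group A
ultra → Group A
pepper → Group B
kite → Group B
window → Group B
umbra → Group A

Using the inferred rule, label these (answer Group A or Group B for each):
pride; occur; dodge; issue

Group B, Group A, Group B, Group A

Looking at the examples, the only property every 'Group A' case has and every 'Group B' case lacks is: starts with a vowel.
Group B: pride, since starts with 'p'.
Group A: occur, since starts with 'o'.
Group B: dodge, since starts with 'd'.
Group A: issue, since starts with 'i'.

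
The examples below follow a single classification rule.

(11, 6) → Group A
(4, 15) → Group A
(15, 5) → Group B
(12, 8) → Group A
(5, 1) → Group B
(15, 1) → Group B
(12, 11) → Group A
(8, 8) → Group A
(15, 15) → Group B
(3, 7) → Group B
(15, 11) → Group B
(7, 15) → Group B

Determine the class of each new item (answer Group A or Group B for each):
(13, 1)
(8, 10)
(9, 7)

The distinguishing property — product is even — holds for all the 'Group A' cases and none of the 'Group B' cases.

Group B, Group A, Group B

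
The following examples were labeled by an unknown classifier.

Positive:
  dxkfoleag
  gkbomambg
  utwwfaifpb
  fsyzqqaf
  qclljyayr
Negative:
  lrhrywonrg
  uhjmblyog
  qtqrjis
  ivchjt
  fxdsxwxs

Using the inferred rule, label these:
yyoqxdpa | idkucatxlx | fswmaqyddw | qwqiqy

Positive, Positive, Positive, Negative

Comparing the two groups points to one rule — contains 'a'.
yyoqxdpa — has 'a', hence Positive.
idkucatxlx — has 'a', hence Positive.
fswmaqyddw — has 'a', hence Positive.
qwqiqy — no 'a', hence Negative.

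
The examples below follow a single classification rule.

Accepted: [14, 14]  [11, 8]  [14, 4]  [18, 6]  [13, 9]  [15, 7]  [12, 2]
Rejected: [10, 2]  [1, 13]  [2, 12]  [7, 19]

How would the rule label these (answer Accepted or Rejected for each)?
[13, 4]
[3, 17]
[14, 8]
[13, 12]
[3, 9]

Accepted, Rejected, Accepted, Accepted, Rejected

'Accepted' ⟺ first ≥ 11.
[13, 4]: Accepted (first 13). [3, 17]: Rejected (first 3). [14, 8]: Accepted (first 14). [13, 12]: Accepted (first 13). [3, 9]: Rejected (first 3).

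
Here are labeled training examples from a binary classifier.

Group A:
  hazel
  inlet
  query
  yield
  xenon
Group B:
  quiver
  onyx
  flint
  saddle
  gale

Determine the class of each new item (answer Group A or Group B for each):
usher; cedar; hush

The rule appears to be: odd length AND contains 'e'.

Group A, Group A, Group B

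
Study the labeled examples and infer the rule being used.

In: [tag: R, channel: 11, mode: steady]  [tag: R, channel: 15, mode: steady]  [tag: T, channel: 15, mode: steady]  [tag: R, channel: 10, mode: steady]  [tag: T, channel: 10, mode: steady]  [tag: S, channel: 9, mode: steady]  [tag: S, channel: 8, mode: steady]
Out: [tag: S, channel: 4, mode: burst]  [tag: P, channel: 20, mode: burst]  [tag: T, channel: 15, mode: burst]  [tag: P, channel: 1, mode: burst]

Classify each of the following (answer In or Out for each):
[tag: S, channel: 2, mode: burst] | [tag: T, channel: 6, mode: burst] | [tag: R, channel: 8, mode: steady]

'In' ⟺ mode is steady.
[tag: S, channel: 2, mode: burst]: mode is burst — does not fit, so Out.
[tag: T, channel: 6, mode: burst]: mode is burst — does not fit, so Out.
[tag: R, channel: 8, mode: steady]: mode is steady — satisfies this, so In.

Out, Out, In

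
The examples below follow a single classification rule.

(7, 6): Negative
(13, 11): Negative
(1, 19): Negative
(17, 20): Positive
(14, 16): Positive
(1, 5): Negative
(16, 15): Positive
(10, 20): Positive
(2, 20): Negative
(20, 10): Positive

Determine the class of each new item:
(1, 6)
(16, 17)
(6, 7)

Negative, Positive, Negative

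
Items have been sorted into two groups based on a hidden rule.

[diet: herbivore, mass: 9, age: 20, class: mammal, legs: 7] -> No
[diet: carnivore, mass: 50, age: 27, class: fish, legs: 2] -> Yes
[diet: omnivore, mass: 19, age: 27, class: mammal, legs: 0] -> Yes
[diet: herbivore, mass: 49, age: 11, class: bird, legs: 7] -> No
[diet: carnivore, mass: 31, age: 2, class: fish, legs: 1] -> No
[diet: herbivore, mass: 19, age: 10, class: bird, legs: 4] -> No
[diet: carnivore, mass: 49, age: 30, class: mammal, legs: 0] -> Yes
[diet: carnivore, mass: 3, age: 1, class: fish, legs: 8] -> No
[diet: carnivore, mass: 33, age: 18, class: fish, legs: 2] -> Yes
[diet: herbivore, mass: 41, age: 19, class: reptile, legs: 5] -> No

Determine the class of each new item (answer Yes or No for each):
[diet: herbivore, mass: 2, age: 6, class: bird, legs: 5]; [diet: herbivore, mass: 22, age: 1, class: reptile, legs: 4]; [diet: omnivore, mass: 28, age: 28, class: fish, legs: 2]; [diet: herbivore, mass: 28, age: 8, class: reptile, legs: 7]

No, No, Yes, No

A rule that fits every label: age ≥ 10 AND legs ≤ 2 — true of each 'Yes' example, false of each 'No' one.
[diet: herbivore, mass: 2, age: 6, class: bird, legs: 5]: age = 6, legs = 5, does not pass → No. [diet: herbivore, mass: 22, age: 1, class: reptile, legs: 4]: age = 1, legs = 4, does not pass → No. [diet: omnivore, mass: 28, age: 28, class: fish, legs: 2]: age = 28, legs = 2, has this property → Yes. [diet: herbivore, mass: 28, age: 8, class: reptile, legs: 7]: age = 8, legs = 7, does not pass → No.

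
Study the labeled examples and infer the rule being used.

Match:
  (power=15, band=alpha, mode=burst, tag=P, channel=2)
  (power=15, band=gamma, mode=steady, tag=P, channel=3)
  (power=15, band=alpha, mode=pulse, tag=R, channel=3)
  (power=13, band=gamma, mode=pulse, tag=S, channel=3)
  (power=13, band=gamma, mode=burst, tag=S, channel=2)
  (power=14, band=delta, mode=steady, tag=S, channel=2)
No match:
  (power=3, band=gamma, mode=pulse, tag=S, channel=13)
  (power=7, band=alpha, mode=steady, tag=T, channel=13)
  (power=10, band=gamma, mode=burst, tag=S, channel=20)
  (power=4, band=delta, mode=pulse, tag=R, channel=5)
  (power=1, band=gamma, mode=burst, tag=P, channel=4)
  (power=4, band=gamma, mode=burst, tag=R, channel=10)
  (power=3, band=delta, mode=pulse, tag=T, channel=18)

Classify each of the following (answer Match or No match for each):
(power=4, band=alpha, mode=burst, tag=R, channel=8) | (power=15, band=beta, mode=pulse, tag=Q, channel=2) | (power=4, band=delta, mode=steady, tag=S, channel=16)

The distinguishing property — power ≥ 13 — holds for all the 'Match' cases and none of the 'No match' cases.
(power=4, band=alpha, mode=burst, tag=R, channel=8): power = 4 — fails the rule, so No match. (power=15, band=beta, mode=pulse, tag=Q, channel=2): power = 15 — qualifies, so Match. (power=4, band=delta, mode=steady, tag=S, channel=16): power = 4 — fails the rule, so No match.

No match, Match, No match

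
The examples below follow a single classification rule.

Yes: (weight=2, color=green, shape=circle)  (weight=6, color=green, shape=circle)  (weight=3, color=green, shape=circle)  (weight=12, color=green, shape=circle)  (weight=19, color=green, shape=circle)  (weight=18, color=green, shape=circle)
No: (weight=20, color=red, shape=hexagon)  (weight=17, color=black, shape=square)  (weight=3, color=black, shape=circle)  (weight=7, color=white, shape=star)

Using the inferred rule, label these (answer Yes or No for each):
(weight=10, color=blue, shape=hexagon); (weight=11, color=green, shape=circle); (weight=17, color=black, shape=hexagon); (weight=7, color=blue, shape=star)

No, Yes, No, No

Rule: color is green. This holds for each 'Yes' example and fails for each 'No' one.
No: (weight=10, color=blue, shape=hexagon), since color is blue.
Yes: (weight=11, color=green, shape=circle), since color is green.
No: (weight=17, color=black, shape=hexagon), since color is black.
No: (weight=7, color=blue, shape=star), since color is blue.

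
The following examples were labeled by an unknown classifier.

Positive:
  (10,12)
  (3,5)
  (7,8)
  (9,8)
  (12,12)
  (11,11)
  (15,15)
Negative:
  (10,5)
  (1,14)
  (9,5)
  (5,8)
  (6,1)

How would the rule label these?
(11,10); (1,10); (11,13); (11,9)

Positive, Negative, Positive, Positive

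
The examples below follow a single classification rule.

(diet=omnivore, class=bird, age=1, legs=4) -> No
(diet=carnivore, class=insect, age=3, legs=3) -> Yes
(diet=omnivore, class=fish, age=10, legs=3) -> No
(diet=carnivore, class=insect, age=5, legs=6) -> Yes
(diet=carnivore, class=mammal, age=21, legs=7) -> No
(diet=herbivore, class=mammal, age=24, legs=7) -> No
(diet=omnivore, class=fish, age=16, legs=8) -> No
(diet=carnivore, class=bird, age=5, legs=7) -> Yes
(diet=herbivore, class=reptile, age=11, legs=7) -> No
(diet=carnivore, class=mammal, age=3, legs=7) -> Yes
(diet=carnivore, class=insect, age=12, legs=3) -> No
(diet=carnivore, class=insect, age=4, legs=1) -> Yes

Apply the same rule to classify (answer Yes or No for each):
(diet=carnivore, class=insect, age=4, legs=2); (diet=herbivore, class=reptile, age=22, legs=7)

The rule appears to be: diet is carnivore AND age ≤ 5.
(diet=carnivore, class=insect, age=4, legs=2): diet is carnivore, age = 4 — meets the rule, so Yes. (diet=herbivore, class=reptile, age=22, legs=7): diet is herbivore, age = 22 — doesn't match, so No.

Yes, No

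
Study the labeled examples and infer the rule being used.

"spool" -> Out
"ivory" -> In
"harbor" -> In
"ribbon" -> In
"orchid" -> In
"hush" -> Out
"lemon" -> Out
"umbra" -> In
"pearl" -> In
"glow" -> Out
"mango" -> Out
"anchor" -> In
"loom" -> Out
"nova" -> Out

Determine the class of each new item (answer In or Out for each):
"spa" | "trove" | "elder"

Out, In, In

Comparing the two groups points to one rule — contains 'r'.
"spa" — no 'r', hence Out.
"trove" — has 'r', hence In.
"elder" — has 'r', hence In.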